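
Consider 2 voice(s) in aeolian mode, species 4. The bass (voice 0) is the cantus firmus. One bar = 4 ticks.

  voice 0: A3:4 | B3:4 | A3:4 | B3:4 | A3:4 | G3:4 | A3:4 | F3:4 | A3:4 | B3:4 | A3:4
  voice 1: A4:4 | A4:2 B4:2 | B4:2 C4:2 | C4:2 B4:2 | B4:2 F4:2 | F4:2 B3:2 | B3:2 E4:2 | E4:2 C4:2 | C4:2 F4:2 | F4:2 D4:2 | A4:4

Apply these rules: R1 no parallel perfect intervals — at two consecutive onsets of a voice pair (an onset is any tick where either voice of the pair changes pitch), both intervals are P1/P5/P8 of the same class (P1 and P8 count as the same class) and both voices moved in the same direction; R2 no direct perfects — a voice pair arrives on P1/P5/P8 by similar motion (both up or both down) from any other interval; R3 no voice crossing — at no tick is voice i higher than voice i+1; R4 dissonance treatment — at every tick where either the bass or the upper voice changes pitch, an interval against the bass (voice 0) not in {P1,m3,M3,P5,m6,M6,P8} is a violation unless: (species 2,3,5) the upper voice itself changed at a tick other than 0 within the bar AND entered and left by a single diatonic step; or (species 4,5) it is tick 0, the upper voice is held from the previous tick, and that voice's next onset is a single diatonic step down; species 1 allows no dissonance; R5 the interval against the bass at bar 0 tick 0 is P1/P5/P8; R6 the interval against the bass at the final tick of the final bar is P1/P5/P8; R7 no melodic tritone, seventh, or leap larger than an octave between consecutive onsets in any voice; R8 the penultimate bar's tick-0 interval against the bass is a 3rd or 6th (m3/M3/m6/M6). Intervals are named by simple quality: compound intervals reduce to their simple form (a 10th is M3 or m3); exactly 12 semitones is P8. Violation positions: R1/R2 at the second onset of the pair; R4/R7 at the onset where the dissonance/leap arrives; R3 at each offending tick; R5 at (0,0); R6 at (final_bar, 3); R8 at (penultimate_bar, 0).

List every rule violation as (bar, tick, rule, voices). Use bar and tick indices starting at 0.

bar 0: v0=A3 v1=A4 downbeat P8
bar 1: v0=B3 v1=A4 downbeat m7
bar 2: v0=A3 v1=B4 downbeat M2
bar 3: v0=B3 v1=C4 downbeat m2
bar 4: v0=A3 v1=B4 downbeat M2
bar 5: v0=G3 v1=F4 downbeat m7
bar 6: v0=A3 v1=B3 downbeat M2
bar 7: v0=F3 v1=E4 downbeat M7
bar 8: v0=A3 v1=C4 downbeat m3
bar 9: v0=B3 v1=F4 downbeat TT
bar 10: v0=A3 v1=A4 downbeat P8
  -> R4 @ bar 1 tick 0 v(0, 1): B3/A4 m7 untreated
  -> R4 @ bar 2 tick 0 v(0, 1): A3/B4 M2 untreated
  -> R7 @ bar 2 tick 2 v(1,): B4->C4 leap 11st
  -> R4 @ bar 3 tick 0 v(0, 1): B3/C4 m2 untreated
  -> R7 @ bar 3 tick 2 v(1,): C4->B4 leap 11st
  -> R4 @ bar 4 tick 0 v(0, 1): A3/B4 M2 untreated
  -> R7 @ bar 4 tick 2 v(1,): B4->F4 leap 6st
  -> R4 @ bar 5 tick 0 v(0, 1): G3/F4 m7 untreated
  -> R7 @ bar 5 tick 2 v(1,): F4->B3 leap 6st
  -> R4 @ bar 6 tick 0 v(0, 1): A3/B3 M2 untreated
  -> R4 @ bar 7 tick 0 v(0, 1): F3/E4 M7 untreated
  -> R4 @ bar 9 tick 0 v(0, 1): B3/F4 TT untreated
  -> R8 @ bar 9 tick 0 v(0, 1): penult TT not 3rd/6th

(1, 0, R4, (0, 1))
(2, 0, R4, (0, 1))
(2, 2, R7, (1,))
(3, 0, R4, (0, 1))
(3, 2, R7, (1,))
(4, 0, R4, (0, 1))
(4, 2, R7, (1,))
(5, 0, R4, (0, 1))
(5, 2, R7, (1,))
(6, 0, R4, (0, 1))
(7, 0, R4, (0, 1))
(9, 0, R4, (0, 1))
(9, 0, R8, (0, 1))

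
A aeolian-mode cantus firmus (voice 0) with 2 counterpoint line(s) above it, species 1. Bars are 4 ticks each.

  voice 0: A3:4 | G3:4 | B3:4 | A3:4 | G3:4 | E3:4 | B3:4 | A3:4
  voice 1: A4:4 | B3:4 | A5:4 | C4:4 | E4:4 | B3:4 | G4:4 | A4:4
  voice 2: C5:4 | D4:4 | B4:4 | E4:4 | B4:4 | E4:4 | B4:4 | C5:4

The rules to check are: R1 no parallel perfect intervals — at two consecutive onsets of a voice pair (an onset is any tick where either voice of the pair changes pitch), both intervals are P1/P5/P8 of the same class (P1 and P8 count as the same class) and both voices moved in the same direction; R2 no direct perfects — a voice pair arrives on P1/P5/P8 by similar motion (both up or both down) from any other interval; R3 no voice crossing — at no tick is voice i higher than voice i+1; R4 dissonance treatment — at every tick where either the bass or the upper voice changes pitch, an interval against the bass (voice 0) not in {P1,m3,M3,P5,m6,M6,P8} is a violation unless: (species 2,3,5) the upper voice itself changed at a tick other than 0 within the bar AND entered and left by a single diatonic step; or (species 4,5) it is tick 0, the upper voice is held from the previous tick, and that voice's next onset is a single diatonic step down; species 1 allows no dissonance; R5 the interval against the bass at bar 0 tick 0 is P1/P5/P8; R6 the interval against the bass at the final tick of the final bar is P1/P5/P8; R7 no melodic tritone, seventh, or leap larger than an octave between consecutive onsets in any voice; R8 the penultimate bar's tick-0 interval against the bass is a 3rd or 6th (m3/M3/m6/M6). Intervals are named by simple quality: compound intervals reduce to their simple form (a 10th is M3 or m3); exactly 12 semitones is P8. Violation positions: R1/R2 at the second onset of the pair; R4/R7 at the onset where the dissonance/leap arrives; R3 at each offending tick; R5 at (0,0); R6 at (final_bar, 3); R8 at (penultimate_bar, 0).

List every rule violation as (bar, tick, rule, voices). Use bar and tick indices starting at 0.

(0, 0, R5, (0, 2))
(1, 0, R2, (0, 2))
(1, 0, R7, (1,))
(1, 0, R7, (2,))
(2, 0, R2, (0, 2))
(2, 0, R3, (1, 2))
(2, 0, R4, (0, 1))
(2, 0, R7, (1,))
(2, 1, R3, (1, 2))
(2, 2, R3, (1, 2))
(2, 3, R3, (1, 2))
(3, 0, R2, (0, 2))
(3, 0, R7, (1,))
(4, 0, R2, (1, 2))
(5, 0, R2, (0, 1))
(5, 0, R2, (0, 2))
(6, 0, R1, (0, 2))
(6, 0, R8, (0, 2))
(7, 3, R6, (0, 2))

bar 0: v0=A3 v1=A4 v2=C5 downbeat m3
bar 1: v0=G3 v1=B3 v2=D4 downbeat P5
bar 2: v0=B3 v1=A5 v2=B4 downbeat P8
bar 3: v0=A3 v1=C4 v2=E4 downbeat P5
bar 4: v0=G3 v1=E4 v2=B4 downbeat M3
bar 5: v0=E3 v1=B3 v2=E4 downbeat P8
bar 6: v0=B3 v1=G4 v2=B4 downbeat P8
bar 7: v0=A3 v1=A4 v2=C5 downbeat m3
  -> R5 @ bar 0 tick 0 v(0, 2): opens on m3
  -> R2 @ bar 1 tick 0 v(0, 2): A3/C5 m3 -> G3/D4 P5 similar
  -> R7 @ bar 1 tick 0 v(1,): A4->B3 leap 10st
  -> R7 @ bar 1 tick 0 v(2,): C5->D4 leap 10st
  -> R2 @ bar 2 tick 0 v(0, 2): G3/D4 P5 -> B3/B4 P8 similar
  -> R3 @ bar 2 tick 0 v(1, 2): A5 above B4
  -> R4 @ bar 2 tick 0 v(0, 1): B3/A5 m7 untreated
  -> R7 @ bar 2 tick 0 v(1,): B3->A5 leap 22st
  -> R3 @ bar 2 tick 1 v(1, 2): A5 above B4
  -> R3 @ bar 2 tick 2 v(1, 2): A5 above B4
  -> R3 @ bar 2 tick 3 v(1, 2): A5 above B4
  -> R2 @ bar 3 tick 0 v(0, 2): B3/B4 P8 -> A3/E4 P5 similar
  -> R7 @ bar 3 tick 0 v(1,): A5->C4 leap 21st
  -> R2 @ bar 4 tick 0 v(1, 2): C4/E4 M3 -> E4/B4 P5 similar
  -> R2 @ bar 5 tick 0 v(0, 1): G3/E4 M6 -> E3/B3 P5 similar
  -> R2 @ bar 5 tick 0 v(0, 2): G3/B4 M3 -> E3/E4 P8 similar
  -> R1 @ bar 6 tick 0 v(0, 2): E3/E4 P8 -> B3/B4 P8 similar
  -> R8 @ bar 6 tick 0 v(0, 2): penult P8 not 3rd/6th
  -> R6 @ bar 7 tick 3 v(0, 2): closes on m3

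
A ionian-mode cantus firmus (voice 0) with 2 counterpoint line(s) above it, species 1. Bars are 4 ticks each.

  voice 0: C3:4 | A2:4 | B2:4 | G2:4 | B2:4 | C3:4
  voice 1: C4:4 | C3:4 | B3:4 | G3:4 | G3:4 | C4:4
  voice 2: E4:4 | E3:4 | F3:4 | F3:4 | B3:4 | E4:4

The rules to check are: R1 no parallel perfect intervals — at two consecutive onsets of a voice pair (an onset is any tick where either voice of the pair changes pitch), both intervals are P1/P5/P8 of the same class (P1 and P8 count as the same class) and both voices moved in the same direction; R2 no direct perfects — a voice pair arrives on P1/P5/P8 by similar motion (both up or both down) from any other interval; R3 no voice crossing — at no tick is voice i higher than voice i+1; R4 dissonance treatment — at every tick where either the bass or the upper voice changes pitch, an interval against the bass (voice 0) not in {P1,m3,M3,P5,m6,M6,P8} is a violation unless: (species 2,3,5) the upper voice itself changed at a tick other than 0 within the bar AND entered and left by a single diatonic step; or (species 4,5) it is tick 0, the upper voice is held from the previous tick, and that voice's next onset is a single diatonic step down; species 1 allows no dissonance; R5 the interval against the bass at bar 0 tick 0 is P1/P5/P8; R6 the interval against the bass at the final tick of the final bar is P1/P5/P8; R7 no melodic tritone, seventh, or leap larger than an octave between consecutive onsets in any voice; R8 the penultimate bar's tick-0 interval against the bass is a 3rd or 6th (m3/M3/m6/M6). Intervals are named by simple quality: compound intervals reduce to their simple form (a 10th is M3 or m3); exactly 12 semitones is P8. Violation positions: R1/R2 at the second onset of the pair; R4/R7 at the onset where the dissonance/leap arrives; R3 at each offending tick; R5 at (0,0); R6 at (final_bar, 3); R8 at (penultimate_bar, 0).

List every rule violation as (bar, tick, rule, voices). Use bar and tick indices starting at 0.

bar 0: v0=C3 v1=C4 v2=E4 downbeat M3
bar 1: v0=A2 v1=C3 v2=E3 downbeat P5
bar 2: v0=B2 v1=B3 v2=F3 downbeat TT
bar 3: v0=G2 v1=G3 v2=F3 downbeat m7
bar 4: v0=B2 v1=G3 v2=B3 downbeat P8
bar 5: v0=C3 v1=C4 v2=E4 downbeat M3
  -> R5 @ bar 0 tick 0 v(0, 2): opens on M3
  -> R2 @ bar 1 tick 0 v(0, 2): C3/E4 M3 -> A2/E3 P5 similar
  -> R2 @ bar 2 tick 0 v(0, 1): A2/C3 m3 -> B2/B3 P8 similar
  -> R3 @ bar 2 tick 0 v(1, 2): B3 above F3
  -> R4 @ bar 2 tick 0 v(0, 2): B2/F3 TT untreated
  -> R7 @ bar 2 tick 0 v(1,): C3->B3 leap 11st
  -> R3 @ bar 2 tick 1 v(1, 2): B3 above F3
  -> R3 @ bar 2 tick 2 v(1, 2): B3 above F3
  -> R3 @ bar 2 tick 3 v(1, 2): B3 above F3
  -> R1 @ bar 3 tick 0 v(0, 1): B2/B3 P8 -> G2/G3 P8 similar
  -> R3 @ bar 3 tick 0 v(1, 2): G3 above F3
  -> R4 @ bar 3 tick 0 v(0, 2): G2/F3 m7 untreated
  -> R3 @ bar 3 tick 1 v(1, 2): G3 above F3
  -> R3 @ bar 3 tick 2 v(1, 2): G3 above F3
  -> R3 @ bar 3 tick 3 v(1, 2): G3 above F3
  -> R2 @ bar 4 tick 0 v(0, 2): G2/F3 m7 -> B2/B3 P8 similar
  -> R7 @ bar 4 tick 0 v(2,): F3->B3 leap 6st
  -> R8 @ bar 4 tick 0 v(0, 2): penult P8 not 3rd/6th
  -> R2 @ bar 5 tick 0 v(0, 1): B2/G3 m6 -> C3/C4 P8 similar
  -> R6 @ bar 5 tick 3 v(0, 2): closes on M3

(0, 0, R5, (0, 2))
(1, 0, R2, (0, 2))
(2, 0, R2, (0, 1))
(2, 0, R3, (1, 2))
(2, 0, R4, (0, 2))
(2, 0, R7, (1,))
(2, 1, R3, (1, 2))
(2, 2, R3, (1, 2))
(2, 3, R3, (1, 2))
(3, 0, R1, (0, 1))
(3, 0, R3, (1, 2))
(3, 0, R4, (0, 2))
(3, 1, R3, (1, 2))
(3, 2, R3, (1, 2))
(3, 3, R3, (1, 2))
(4, 0, R2, (0, 2))
(4, 0, R7, (2,))
(4, 0, R8, (0, 2))
(5, 0, R2, (0, 1))
(5, 3, R6, (0, 2))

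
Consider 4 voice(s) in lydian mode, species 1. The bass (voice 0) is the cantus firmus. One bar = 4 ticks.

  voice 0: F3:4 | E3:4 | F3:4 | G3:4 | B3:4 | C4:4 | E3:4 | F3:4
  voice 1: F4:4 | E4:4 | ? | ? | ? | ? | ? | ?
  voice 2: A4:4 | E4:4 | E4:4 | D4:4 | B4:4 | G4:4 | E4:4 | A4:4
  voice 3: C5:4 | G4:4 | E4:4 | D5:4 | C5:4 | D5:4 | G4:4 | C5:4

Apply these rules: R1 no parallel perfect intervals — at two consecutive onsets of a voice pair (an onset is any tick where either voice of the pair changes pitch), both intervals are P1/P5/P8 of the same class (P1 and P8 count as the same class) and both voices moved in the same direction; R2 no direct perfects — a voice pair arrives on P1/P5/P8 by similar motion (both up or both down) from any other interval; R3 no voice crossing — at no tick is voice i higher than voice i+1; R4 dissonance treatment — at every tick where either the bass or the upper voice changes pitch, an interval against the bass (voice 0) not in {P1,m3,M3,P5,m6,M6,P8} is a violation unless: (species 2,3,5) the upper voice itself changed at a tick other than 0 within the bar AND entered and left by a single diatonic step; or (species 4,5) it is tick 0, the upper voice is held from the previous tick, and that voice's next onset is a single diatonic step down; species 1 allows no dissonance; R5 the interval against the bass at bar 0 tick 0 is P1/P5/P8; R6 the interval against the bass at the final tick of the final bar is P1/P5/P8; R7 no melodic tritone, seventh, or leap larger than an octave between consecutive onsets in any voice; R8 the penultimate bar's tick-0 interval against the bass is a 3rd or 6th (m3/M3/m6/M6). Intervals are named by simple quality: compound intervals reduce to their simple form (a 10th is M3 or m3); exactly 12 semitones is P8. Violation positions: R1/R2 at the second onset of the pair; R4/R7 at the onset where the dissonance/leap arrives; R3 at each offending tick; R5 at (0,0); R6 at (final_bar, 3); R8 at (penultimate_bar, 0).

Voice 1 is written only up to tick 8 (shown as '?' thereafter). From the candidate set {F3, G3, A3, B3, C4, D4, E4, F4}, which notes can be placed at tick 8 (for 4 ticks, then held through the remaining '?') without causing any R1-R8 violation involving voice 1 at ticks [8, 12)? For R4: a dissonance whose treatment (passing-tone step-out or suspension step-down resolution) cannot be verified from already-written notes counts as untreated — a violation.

{C4, D4}

F3: violates R7
G3: violates R4
A3: violates R2
B3: violates R4
C4: legal
D4: legal
E4: violates R4
F4: violates R1,R3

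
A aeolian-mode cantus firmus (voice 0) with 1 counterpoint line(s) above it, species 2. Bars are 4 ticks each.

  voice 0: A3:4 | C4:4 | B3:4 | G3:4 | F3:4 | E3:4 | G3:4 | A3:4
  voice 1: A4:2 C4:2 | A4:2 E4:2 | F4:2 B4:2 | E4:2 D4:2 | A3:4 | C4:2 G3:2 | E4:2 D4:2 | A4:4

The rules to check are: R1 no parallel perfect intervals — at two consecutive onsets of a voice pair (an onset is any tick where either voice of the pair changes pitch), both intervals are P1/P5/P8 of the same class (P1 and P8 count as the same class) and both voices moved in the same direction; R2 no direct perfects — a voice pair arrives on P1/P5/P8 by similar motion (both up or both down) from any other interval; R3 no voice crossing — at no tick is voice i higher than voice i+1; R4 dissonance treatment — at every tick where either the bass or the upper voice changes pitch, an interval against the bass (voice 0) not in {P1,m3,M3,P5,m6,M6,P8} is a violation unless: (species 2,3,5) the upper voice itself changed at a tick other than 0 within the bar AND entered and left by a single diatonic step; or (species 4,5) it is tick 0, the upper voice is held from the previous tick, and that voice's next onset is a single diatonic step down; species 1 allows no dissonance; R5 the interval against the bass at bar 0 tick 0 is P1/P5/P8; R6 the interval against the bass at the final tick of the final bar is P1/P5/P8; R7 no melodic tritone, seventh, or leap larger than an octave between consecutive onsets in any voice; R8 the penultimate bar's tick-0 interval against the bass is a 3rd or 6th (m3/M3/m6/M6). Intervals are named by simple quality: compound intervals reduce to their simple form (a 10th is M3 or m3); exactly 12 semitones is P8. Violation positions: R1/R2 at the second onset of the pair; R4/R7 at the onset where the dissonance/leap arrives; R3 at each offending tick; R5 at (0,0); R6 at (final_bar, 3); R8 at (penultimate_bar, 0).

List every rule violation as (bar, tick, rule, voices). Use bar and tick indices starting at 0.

bar 0: v0=A3 v1=A4 downbeat P8
bar 1: v0=C4 v1=A4 downbeat M6
bar 2: v0=B3 v1=F4 downbeat TT
bar 3: v0=G3 v1=E4 downbeat M6
bar 4: v0=F3 v1=A3 downbeat M3
bar 5: v0=E3 v1=C4 downbeat m6
bar 6: v0=G3 v1=E4 downbeat M6
bar 7: v0=A3 v1=A4 downbeat P8
  -> R4 @ bar 2 tick 0 v(0, 1): B3/F4 TT untreated
  -> R7 @ bar 2 tick 2 v(1,): F4->B4 leap 6st
  -> R2 @ bar 7 tick 0 v(0, 1): G3/D4 P5 -> A3/A4 P8 similar

(2, 0, R4, (0, 1))
(2, 2, R7, (1,))
(7, 0, R2, (0, 1))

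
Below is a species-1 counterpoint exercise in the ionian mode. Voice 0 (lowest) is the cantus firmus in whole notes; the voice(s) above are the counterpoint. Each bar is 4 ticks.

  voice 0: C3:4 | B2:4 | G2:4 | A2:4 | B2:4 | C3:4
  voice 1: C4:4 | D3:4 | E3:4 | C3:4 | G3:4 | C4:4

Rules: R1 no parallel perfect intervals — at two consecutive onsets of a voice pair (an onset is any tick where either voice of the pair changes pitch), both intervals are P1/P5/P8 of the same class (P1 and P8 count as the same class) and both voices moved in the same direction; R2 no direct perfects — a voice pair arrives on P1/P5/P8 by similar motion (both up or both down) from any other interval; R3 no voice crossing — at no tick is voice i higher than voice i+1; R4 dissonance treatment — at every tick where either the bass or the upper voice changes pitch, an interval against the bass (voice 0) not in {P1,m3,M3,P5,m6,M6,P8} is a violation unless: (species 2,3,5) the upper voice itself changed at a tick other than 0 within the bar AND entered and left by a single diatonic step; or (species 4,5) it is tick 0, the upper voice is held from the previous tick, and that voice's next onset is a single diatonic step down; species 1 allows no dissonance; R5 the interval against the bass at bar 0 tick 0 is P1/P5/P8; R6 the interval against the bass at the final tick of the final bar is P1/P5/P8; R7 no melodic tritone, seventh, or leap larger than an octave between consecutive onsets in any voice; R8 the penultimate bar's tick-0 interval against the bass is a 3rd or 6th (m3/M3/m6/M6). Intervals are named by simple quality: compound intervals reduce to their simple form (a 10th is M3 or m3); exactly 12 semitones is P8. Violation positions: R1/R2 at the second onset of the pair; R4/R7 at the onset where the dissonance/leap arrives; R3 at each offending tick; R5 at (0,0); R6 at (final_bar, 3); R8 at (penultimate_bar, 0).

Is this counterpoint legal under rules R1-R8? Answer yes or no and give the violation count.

No (2 violations)

bar 0: v0=C3 v1=C4 (P8)
bar 1: v0=B2 v1=D3 (m3)
bar 2: v0=G2 v1=E3 (M6)
bar 3: v0=A2 v1=C3 (m3)
bar 4: v0=B2 v1=G3 (m6)
bar 5: v0=C3 v1=C4 (P8)
  R7 @ bar1.0: C4->D3 leap 10st
  R2 @ bar5.0: B2/G3 m6 -> C3/C4 P8 similar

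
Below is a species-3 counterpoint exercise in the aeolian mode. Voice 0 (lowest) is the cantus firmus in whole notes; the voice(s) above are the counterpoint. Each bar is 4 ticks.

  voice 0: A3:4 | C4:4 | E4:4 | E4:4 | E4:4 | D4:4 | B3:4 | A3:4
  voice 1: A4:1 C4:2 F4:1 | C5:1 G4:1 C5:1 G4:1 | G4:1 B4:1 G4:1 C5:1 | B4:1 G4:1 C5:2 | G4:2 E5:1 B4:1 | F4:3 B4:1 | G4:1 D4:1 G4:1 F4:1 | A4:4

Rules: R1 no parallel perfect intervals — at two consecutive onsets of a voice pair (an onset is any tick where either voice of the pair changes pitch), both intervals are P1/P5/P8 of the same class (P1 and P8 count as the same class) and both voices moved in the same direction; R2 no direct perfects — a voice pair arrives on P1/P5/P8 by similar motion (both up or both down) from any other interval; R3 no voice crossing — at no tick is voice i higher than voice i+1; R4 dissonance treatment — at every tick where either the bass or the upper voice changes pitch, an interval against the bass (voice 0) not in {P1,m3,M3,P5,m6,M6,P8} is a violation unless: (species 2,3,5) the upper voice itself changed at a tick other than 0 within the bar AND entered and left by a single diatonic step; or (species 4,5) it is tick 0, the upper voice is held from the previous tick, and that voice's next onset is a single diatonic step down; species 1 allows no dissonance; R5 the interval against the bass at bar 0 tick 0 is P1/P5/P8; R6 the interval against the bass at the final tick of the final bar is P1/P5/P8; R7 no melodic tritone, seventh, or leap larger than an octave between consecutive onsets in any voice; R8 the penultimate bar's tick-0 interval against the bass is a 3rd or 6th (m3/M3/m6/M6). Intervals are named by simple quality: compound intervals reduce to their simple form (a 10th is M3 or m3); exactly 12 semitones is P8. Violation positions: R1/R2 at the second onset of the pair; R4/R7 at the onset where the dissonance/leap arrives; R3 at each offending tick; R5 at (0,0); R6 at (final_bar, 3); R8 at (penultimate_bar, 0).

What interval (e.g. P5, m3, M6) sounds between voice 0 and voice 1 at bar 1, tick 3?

voice 0=C4 voice 1=G4 -> P5

P5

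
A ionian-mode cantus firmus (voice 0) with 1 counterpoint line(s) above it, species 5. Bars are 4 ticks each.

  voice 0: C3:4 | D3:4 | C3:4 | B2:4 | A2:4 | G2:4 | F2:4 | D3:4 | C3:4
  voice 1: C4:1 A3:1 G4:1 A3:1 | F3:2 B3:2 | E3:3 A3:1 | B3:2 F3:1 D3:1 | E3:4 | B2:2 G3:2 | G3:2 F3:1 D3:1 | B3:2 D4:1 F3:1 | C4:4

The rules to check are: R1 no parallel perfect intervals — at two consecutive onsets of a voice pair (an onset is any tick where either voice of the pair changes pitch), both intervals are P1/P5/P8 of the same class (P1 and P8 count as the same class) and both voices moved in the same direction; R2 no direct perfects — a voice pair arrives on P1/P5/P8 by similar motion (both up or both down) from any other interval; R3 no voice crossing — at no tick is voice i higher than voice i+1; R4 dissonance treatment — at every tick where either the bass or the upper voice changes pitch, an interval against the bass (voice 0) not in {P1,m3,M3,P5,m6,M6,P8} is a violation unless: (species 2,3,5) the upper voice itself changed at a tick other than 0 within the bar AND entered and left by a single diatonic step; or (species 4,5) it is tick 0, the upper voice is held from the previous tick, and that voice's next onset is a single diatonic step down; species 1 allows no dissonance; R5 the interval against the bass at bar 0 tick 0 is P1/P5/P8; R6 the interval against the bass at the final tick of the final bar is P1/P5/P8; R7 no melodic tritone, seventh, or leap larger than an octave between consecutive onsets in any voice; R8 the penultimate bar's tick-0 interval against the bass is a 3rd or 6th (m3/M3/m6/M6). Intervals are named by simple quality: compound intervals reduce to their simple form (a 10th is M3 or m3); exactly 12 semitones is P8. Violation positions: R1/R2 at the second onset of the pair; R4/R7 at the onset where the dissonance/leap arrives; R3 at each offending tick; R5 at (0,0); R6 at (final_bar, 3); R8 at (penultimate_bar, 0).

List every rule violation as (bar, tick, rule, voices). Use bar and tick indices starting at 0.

bar 0: v0=C3 v1=C4 downbeat P8
bar 1: v0=D3 v1=F3 downbeat m3
bar 2: v0=C3 v1=E3 downbeat M3
bar 3: v0=B2 v1=B3 downbeat P8
bar 4: v0=A2 v1=E3 downbeat P5
bar 5: v0=G2 v1=B2 downbeat M3
bar 6: v0=F2 v1=G3 downbeat M2
bar 7: v0=D3 v1=B3 downbeat M6
bar 8: v0=C3 v1=C4 downbeat P8
  -> R7 @ bar 0 tick 2 v(1,): A3->G4 leap 10st
  -> R7 @ bar 0 tick 3 v(1,): G4->A3 leap 10st
  -> R7 @ bar 1 tick 2 v(1,): F3->B3 leap 6st
  -> R4 @ bar 3 tick 2 v(0, 1): B2/F3 TT untreated
  -> R7 @ bar 3 tick 2 v(1,): B3->F3 leap 6st

(0, 2, R7, (1,))
(0, 3, R7, (1,))
(1, 2, R7, (1,))
(3, 2, R4, (0, 1))
(3, 2, R7, (1,))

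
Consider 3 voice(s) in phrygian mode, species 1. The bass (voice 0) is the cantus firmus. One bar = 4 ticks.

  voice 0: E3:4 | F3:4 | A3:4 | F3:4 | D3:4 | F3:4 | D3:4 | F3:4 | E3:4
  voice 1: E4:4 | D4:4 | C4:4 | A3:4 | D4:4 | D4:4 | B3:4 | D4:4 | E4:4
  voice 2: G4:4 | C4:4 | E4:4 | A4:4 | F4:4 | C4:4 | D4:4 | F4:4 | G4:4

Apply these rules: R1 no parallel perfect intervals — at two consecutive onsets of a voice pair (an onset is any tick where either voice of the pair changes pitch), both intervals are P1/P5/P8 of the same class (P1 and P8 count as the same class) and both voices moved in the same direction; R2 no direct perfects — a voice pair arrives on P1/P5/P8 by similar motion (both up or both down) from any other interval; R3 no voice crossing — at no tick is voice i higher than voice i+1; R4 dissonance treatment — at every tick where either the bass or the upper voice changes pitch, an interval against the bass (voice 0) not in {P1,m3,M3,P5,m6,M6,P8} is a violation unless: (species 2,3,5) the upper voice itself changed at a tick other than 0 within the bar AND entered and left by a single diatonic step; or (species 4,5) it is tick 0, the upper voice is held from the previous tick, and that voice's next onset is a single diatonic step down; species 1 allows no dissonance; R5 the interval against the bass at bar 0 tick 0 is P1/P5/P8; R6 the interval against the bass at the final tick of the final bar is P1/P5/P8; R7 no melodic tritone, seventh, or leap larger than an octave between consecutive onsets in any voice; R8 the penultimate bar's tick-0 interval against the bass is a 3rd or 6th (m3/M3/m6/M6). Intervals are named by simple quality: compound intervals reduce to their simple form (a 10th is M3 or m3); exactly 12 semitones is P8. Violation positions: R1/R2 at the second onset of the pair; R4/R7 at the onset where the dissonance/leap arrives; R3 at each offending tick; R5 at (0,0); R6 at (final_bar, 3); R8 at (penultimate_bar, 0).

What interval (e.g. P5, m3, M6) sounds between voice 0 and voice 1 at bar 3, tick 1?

voice 0=F3 voice 1=A3 -> M3

M3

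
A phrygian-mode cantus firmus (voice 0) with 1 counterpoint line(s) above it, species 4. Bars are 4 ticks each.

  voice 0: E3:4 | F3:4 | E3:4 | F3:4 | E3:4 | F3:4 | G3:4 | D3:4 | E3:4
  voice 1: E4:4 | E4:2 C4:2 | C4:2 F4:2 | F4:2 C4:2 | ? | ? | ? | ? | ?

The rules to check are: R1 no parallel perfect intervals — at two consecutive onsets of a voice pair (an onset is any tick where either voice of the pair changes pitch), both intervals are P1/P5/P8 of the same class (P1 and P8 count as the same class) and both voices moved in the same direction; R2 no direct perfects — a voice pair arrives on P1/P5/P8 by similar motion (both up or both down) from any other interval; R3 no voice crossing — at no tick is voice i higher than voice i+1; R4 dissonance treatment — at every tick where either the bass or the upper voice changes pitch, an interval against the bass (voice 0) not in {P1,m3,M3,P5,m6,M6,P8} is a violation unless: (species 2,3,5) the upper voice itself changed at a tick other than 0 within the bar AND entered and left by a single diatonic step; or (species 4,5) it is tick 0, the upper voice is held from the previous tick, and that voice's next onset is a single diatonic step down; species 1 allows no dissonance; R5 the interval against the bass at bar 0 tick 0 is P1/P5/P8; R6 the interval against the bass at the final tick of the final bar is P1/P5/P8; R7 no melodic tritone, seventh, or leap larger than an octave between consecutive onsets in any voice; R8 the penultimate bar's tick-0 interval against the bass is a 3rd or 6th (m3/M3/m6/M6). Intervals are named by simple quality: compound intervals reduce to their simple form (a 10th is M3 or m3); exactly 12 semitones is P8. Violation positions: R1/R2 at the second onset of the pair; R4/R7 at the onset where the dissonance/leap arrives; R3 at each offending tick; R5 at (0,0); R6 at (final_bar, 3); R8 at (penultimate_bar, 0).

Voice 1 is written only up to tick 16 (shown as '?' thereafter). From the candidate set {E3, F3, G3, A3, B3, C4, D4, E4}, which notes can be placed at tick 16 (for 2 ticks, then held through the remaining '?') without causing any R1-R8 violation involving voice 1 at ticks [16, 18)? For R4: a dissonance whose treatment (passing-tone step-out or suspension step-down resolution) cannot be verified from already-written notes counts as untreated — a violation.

E3: violates R2
F3: violates R4
G3: legal
A3: violates R4
B3: violates R1
C4: legal
D4: violates R4
E4: legal

{C4, E4, G3}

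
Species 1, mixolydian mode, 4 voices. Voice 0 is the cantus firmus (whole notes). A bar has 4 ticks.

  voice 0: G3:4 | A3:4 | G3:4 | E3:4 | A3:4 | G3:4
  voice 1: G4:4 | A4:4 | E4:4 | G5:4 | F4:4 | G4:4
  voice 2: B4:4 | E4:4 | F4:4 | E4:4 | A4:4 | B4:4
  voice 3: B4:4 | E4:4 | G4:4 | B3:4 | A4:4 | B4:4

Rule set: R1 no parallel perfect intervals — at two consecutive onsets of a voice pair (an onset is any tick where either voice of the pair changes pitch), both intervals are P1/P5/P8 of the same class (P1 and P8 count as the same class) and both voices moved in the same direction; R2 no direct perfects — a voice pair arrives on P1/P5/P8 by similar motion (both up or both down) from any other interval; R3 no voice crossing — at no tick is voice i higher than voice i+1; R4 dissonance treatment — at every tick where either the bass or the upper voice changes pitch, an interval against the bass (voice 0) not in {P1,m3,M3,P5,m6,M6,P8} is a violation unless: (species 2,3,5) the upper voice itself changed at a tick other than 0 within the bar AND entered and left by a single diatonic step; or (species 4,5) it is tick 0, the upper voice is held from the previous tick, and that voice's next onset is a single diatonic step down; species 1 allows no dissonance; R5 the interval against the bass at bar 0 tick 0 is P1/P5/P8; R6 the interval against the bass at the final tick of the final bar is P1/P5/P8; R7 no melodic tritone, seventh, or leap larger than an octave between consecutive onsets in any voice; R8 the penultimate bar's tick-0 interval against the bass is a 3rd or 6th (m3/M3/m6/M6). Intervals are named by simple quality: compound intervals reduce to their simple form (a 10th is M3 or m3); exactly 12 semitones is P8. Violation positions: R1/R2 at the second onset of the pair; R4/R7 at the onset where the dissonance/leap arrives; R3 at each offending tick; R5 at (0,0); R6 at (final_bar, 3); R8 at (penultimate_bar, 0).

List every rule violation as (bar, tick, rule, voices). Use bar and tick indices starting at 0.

bar 0: v0=G3 v1=G4 v2=B4 v3=B4 downbeat M3
bar 1: v0=A3 v1=A4 v2=E4 v3=E4 downbeat P5
bar 2: v0=G3 v1=E4 v2=F4 v3=G4 downbeat P8
bar 3: v0=E3 v1=G5 v2=E4 v3=B3 downbeat P5
bar 4: v0=A3 v1=F4 v2=A4 v3=A4 downbeat P8
bar 5: v0=G3 v1=G4 v2=B4 v3=B4 downbeat M3
  -> R5 @ bar 0 tick 0 v(0, 2): opens on M3
  -> R5 @ bar 0 tick 0 v(0, 3): opens on M3
  -> R1 @ bar 1 tick 0 v(0, 1): G3/G4 P8 -> A3/A4 P8 similar
  -> R1 @ bar 1 tick 0 v(2, 3): B4/B4 P1 -> E4/E4 P1 similar
  -> R3 @ bar 1 tick 0 v(1, 2): A4 above E4
  -> R3 @ bar 1 tick 1 v(1, 2): A4 above E4
  -> R3 @ bar 1 tick 2 v(1, 2): A4 above E4
  -> R3 @ bar 1 tick 3 v(1, 2): A4 above E4
  -> R4 @ bar 2 tick 0 v(0, 2): G3/F4 m7 untreated
  -> R2 @ bar 3 tick 0 v(0, 2): G3/F4 m7 -> E3/E4 P8 similar
  -> R2 @ bar 3 tick 0 v(0, 3): G3/G4 P8 -> E3/B3 P5 similar
  -> R3 @ bar 3 tick 0 v(1, 2): G5 above E4
  -> R3 @ bar 3 tick 0 v(2, 3): E4 above B3
  -> R7 @ bar 3 tick 0 v(1,): E4->G5 leap 15st
  -> R3 @ bar 3 tick 1 v(1, 2): G5 above E4
  -> R3 @ bar 3 tick 1 v(2, 3): E4 above B3
  -> R3 @ bar 3 tick 2 v(1, 2): G5 above E4
  -> R3 @ bar 3 tick 2 v(2, 3): E4 above B3
  -> R3 @ bar 3 tick 3 v(1, 2): G5 above E4
  -> R3 @ bar 3 tick 3 v(2, 3): E4 above B3
  -> R1 @ bar 4 tick 0 v(0, 2): E3/E4 P8 -> A3/A4 P8 similar
  -> R2 @ bar 4 tick 0 v(0, 3): E3/B3 P5 -> A3/A4 P8 similar
  -> R2 @ bar 4 tick 0 v(2, 3): E4/B3 P4 -> A4/A4 P1 similar
  -> R7 @ bar 4 tick 0 v(1,): G5->F4 leap 14st
  -> R7 @ bar 4 tick 0 v(3,): B3->A4 leap 10st
  -> R8 @ bar 4 tick 0 v(0, 2): penult P8 not 3rd/6th
  -> R8 @ bar 4 tick 0 v(0, 3): penult P8 not 3rd/6th
  -> R1 @ bar 5 tick 0 v(2, 3): A4/A4 P1 -> B4/B4 P1 similar
  -> R6 @ bar 5 tick 3 v(0, 2): closes on M3
  -> R6 @ bar 5 tick 3 v(0, 3): closes on M3

(0, 0, R5, (0, 2))
(0, 0, R5, (0, 3))
(1, 0, R1, (0, 1))
(1, 0, R1, (2, 3))
(1, 0, R3, (1, 2))
(1, 1, R3, (1, 2))
(1, 2, R3, (1, 2))
(1, 3, R3, (1, 2))
(2, 0, R4, (0, 2))
(3, 0, R2, (0, 2))
(3, 0, R2, (0, 3))
(3, 0, R3, (1, 2))
(3, 0, R3, (2, 3))
(3, 0, R7, (1,))
(3, 1, R3, (1, 2))
(3, 1, R3, (2, 3))
(3, 2, R3, (1, 2))
(3, 2, R3, (2, 3))
(3, 3, R3, (1, 2))
(3, 3, R3, (2, 3))
(4, 0, R1, (0, 2))
(4, 0, R2, (0, 3))
(4, 0, R2, (2, 3))
(4, 0, R7, (1,))
(4, 0, R7, (3,))
(4, 0, R8, (0, 2))
(4, 0, R8, (0, 3))
(5, 0, R1, (2, 3))
(5, 3, R6, (0, 2))
(5, 3, R6, (0, 3))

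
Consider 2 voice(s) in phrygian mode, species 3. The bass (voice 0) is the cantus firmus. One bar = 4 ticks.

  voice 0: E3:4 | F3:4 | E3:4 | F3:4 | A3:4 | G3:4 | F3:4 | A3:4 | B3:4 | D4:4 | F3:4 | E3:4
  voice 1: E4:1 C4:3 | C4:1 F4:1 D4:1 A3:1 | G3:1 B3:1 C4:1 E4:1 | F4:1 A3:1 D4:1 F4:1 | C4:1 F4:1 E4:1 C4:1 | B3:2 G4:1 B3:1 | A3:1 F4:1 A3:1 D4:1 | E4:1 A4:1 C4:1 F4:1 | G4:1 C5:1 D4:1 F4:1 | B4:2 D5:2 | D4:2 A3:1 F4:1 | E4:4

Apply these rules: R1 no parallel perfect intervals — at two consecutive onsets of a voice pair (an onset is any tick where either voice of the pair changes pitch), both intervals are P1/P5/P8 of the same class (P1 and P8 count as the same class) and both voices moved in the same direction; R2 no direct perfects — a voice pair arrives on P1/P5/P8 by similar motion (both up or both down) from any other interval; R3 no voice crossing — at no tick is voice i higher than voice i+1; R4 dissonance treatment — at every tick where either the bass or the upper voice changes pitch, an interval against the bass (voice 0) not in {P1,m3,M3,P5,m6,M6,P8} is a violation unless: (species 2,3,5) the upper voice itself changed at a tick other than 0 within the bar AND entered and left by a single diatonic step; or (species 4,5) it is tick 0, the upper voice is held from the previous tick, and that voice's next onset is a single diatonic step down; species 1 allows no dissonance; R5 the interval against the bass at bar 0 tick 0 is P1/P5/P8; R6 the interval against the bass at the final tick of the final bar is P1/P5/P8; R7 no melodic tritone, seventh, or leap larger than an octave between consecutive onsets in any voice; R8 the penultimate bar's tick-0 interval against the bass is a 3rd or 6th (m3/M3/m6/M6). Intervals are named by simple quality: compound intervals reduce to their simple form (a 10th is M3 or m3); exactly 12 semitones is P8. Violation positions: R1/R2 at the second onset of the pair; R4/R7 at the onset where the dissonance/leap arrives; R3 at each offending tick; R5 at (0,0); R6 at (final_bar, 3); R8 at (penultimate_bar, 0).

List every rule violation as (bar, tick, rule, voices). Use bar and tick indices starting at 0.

(3, 0, R1, (0, 1))
(7, 0, R2, (0, 1))
(8, 1, R4, (0, 1))
(8, 2, R7, (1,))
(8, 3, R4, (0, 1))
(9, 0, R7, (1,))
(11, 0, R1, (0, 1))

bar 0: v0=E3 v1=E4 downbeat P8
bar 1: v0=F3 v1=C4 downbeat P5
bar 2: v0=E3 v1=G3 downbeat m3
bar 3: v0=F3 v1=F4 downbeat P8
bar 4: v0=A3 v1=C4 downbeat m3
bar 5: v0=G3 v1=B3 downbeat M3
bar 6: v0=F3 v1=A3 downbeat M3
bar 7: v0=A3 v1=E4 downbeat P5
bar 8: v0=B3 v1=G4 downbeat m6
bar 9: v0=D4 v1=B4 downbeat M6
bar 10: v0=F3 v1=D4 downbeat M6
bar 11: v0=E3 v1=E4 downbeat P8
  -> R1 @ bar 3 tick 0 v(0, 1): E3/E4 P8 -> F3/F4 P8 similar
  -> R2 @ bar 7 tick 0 v(0, 1): F3/D4 M6 -> A3/E4 P5 similar
  -> R4 @ bar 8 tick 1 v(0, 1): B3/C5 m2 untreated
  -> R7 @ bar 8 tick 2 v(1,): C5->D4 leap 10st
  -> R4 @ bar 8 tick 3 v(0, 1): B3/F4 TT untreated
  -> R7 @ bar 9 tick 0 v(1,): F4->B4 leap 6st
  -> R1 @ bar 11 tick 0 v(0, 1): F3/F4 P8 -> E3/E4 P8 similar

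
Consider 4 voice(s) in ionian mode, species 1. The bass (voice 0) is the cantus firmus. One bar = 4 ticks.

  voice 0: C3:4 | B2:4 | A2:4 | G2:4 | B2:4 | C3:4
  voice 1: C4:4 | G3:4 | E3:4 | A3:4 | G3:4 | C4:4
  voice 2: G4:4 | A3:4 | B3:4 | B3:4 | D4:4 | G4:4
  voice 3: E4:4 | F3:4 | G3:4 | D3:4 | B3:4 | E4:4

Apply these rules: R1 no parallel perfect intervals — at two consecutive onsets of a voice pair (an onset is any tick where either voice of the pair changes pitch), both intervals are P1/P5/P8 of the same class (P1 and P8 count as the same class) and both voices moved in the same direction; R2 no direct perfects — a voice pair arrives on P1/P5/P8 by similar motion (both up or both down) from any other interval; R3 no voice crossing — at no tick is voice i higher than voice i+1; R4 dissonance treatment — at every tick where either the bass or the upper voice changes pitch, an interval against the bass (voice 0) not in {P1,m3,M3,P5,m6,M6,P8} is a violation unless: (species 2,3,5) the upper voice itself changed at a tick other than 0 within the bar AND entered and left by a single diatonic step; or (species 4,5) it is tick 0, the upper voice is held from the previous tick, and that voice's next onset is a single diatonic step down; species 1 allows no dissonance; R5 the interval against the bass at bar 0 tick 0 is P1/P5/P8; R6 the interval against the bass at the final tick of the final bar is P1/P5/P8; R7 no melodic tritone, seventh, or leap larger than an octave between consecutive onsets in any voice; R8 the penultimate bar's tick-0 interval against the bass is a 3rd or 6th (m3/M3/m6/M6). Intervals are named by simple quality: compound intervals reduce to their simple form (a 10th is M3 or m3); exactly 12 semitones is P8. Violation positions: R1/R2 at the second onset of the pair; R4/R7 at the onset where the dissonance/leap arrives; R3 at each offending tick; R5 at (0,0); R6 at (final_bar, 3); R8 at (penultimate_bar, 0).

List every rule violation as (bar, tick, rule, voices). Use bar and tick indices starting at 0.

(0, 0, R3, (2, 3))
(0, 0, R5, (0, 3))
(0, 1, R3, (2, 3))
(0, 2, R3, (2, 3))
(0, 3, R3, (2, 3))
(1, 0, R3, (2, 3))
(1, 0, R4, (0, 2))
(1, 0, R4, (0, 3))
(1, 0, R7, (2,))
(1, 0, R7, (3,))
(1, 1, R3, (2, 3))
(1, 2, R3, (2, 3))
(1, 3, R3, (2, 3))
(2, 0, R2, (0, 1))
(2, 0, R3, (2, 3))
(2, 0, R4, (0, 2))
(2, 0, R4, (0, 3))
(2, 1, R3, (2, 3))
(2, 2, R3, (2, 3))
(2, 3, R3, (2, 3))
(3, 0, R2, (0, 3))
(3, 0, R3, (2, 3))
(3, 0, R4, (0, 1))
(3, 1, R3, (2, 3))
(3, 2, R3, (2, 3))
(3, 3, R3, (2, 3))
(4, 0, R2, (0, 3))
(4, 0, R3, (2, 3))
(4, 0, R8, (0, 3))
(4, 1, R3, (2, 3))
(4, 2, R3, (2, 3))
(4, 3, R3, (2, 3))
(5, 0, R1, (1, 2))
(5, 0, R2, (0, 1))
(5, 0, R2, (0, 2))
(5, 0, R3, (2, 3))
(5, 1, R3, (2, 3))
(5, 2, R3, (2, 3))
(5, 3, R3, (2, 3))
(5, 3, R6, (0, 3))

bar 0: v0=C3 v1=C4 v2=G4 v3=E4 downbeat M3
bar 1: v0=B2 v1=G3 v2=A3 v3=F3 downbeat TT
bar 2: v0=A2 v1=E3 v2=B3 v3=G3 downbeat m7
bar 3: v0=G2 v1=A3 v2=B3 v3=D3 downbeat P5
bar 4: v0=B2 v1=G3 v2=D4 v3=B3 downbeat P8
bar 5: v0=C3 v1=C4 v2=G4 v3=E4 downbeat M3
  -> R3 @ bar 0 tick 0 v(2, 3): G4 above E4
  -> R5 @ bar 0 tick 0 v(0, 3): opens on M3
  -> R3 @ bar 0 tick 1 v(2, 3): G4 above E4
  -> R3 @ bar 0 tick 2 v(2, 3): G4 above E4
  -> R3 @ bar 0 tick 3 v(2, 3): G4 above E4
  -> R3 @ bar 1 tick 0 v(2, 3): A3 above F3
  -> R4 @ bar 1 tick 0 v(0, 2): B2/A3 m7 untreated
  -> R4 @ bar 1 tick 0 v(0, 3): B2/F3 TT untreated
  -> R7 @ bar 1 tick 0 v(2,): G4->A3 leap 10st
  -> R7 @ bar 1 tick 0 v(3,): E4->F3 leap 11st
  -> R3 @ bar 1 tick 1 v(2, 3): A3 above F3
  -> R3 @ bar 1 tick 2 v(2, 3): A3 above F3
  -> R3 @ bar 1 tick 3 v(2, 3): A3 above F3
  -> R2 @ bar 2 tick 0 v(0, 1): B2/G3 m6 -> A2/E3 P5 similar
  -> R3 @ bar 2 tick 0 v(2, 3): B3 above G3
  -> R4 @ bar 2 tick 0 v(0, 2): A2/B3 M2 untreated
  -> R4 @ bar 2 tick 0 v(0, 3): A2/G3 m7 untreated
  -> R3 @ bar 2 tick 1 v(2, 3): B3 above G3
  -> R3 @ bar 2 tick 2 v(2, 3): B3 above G3
  -> R3 @ bar 2 tick 3 v(2, 3): B3 above G3
  -> R2 @ bar 3 tick 0 v(0, 3): A2/G3 m7 -> G2/D3 P5 similar
  -> R3 @ bar 3 tick 0 v(2, 3): B3 above D3
  -> R4 @ bar 3 tick 0 v(0, 1): G2/A3 M2 untreated
  -> R3 @ bar 3 tick 1 v(2, 3): B3 above D3
  -> R3 @ bar 3 tick 2 v(2, 3): B3 above D3
  -> R3 @ bar 3 tick 3 v(2, 3): B3 above D3
  -> R2 @ bar 4 tick 0 v(0, 3): G2/D3 P5 -> B2/B3 P8 similar
  -> R3 @ bar 4 tick 0 v(2, 3): D4 above B3
  -> R8 @ bar 4 tick 0 v(0, 3): penult P8 not 3rd/6th
  -> R3 @ bar 4 tick 1 v(2, 3): D4 above B3
  -> R3 @ bar 4 tick 2 v(2, 3): D4 above B3
  -> R3 @ bar 4 tick 3 v(2, 3): D4 above B3
  -> R1 @ bar 5 tick 0 v(1, 2): G3/D4 P5 -> C4/G4 P5 similar
  -> R2 @ bar 5 tick 0 v(0, 1): B2/G3 m6 -> C3/C4 P8 similar
  -> R2 @ bar 5 tick 0 v(0, 2): B2/D4 m3 -> C3/G4 P5 similar
  -> R3 @ bar 5 tick 0 v(2, 3): G4 above E4
  -> R3 @ bar 5 tick 1 v(2, 3): G4 above E4
  -> R3 @ bar 5 tick 2 v(2, 3): G4 above E4
  -> R3 @ bar 5 tick 3 v(2, 3): G4 above E4
  -> R6 @ bar 5 tick 3 v(0, 3): closes on M3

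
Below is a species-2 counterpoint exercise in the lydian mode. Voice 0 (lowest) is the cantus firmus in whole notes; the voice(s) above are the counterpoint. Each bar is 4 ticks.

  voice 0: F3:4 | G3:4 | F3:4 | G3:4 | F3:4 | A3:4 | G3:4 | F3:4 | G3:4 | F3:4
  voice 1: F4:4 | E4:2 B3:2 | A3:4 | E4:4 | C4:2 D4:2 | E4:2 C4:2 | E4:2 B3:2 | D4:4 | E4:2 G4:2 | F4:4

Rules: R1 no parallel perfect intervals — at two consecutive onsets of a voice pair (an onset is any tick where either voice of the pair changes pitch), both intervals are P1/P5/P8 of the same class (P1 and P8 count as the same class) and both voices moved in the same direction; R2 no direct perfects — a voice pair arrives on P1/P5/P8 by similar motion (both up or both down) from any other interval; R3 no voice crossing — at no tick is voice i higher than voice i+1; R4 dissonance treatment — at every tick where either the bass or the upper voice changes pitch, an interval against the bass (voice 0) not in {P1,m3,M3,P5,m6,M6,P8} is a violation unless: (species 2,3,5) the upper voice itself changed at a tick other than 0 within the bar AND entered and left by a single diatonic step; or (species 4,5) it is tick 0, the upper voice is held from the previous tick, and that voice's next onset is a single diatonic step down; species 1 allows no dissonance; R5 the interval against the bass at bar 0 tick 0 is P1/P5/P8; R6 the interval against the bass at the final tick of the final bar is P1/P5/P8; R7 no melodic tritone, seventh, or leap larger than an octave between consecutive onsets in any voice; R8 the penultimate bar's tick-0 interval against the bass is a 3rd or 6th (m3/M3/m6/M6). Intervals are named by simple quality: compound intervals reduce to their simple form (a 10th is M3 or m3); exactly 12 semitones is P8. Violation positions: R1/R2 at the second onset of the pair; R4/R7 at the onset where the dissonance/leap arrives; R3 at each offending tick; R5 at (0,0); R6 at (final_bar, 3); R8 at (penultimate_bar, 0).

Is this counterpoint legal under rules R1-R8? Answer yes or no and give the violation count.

bar 0: v0=F3 v1=F4 (P8)
bar 1: v0=G3 v1=E4 (M6)
bar 2: v0=F3 v1=A3 (M3)
bar 3: v0=G3 v1=E4 (M6)
bar 4: v0=F3 v1=C4 (P5)
bar 5: v0=A3 v1=E4 (P5)
bar 6: v0=G3 v1=E4 (M6)
bar 7: v0=F3 v1=D4 (M6)
bar 8: v0=G3 v1=E4 (M6)
bar 9: v0=F3 v1=F4 (P8)
  R2 @ bar4.0: G3/E4 M6 -> F3/C4 P5 similar
  R2 @ bar5.0: F3/D4 M6 -> A3/E4 P5 similar
  R1 @ bar9.0: G3/G4 P8 -> F3/F4 P8 similar

No (3 violations)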